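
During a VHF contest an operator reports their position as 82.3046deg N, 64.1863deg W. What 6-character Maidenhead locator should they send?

FR72vh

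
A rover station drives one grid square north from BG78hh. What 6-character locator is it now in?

Latitude subsquare h = 7; +1 → 8 = i.
The longitude characters are unchanged.

BG78hi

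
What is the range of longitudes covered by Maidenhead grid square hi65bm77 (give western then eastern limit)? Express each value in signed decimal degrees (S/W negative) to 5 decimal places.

Field H=7, I=8: +7·20° lon, +8·10° lat → SW at lon -40°, lat -10°.
Square 6, 5: +6·2° lon, +5·1° lat → SW at lon -28°, lat -5°.
Subsquare b=1, m=12: +1·0.0833333° lon, +12·0.0416667° lat → SW at lon -27.9167°, lat -4.5°.
Extended square 7, 7: +7·0.00833333° lon, +7·0.00416667° lat → SW at lon -27.8583°, lat -4.47083°.
Cell spans 0.00833333° lon × 0.00416667° lat.
west -27.85833, east -27.85000.

-27.85833, -27.85000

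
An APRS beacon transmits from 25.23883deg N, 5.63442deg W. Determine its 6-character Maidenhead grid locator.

Add 180° to longitude and 90° to latitude: 174.3656, 115.2388.
Field: 174.3656/20 → 8 → I, 115.2388/10 → 11 → L; chars IL.
Square: 14.3656/2 → 7, 5.2388/1 → 5; chars 75.
Subsquare: 0.3656/0.0833333 → 4 → e, 0.2388/0.0416667 → 5 → f; chars ef.

IL75ef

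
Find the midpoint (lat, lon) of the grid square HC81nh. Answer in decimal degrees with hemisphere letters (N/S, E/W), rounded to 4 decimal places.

Field H=7, C=2: +7·20° lon, +2·10° lat → SW at lon -40°, lat -70°.
Square 8, 1: +8·2° lon, +1·1° lat → SW at lon -24°, lat -69°.
Subsquare n=13, h=7: +13·0.0833333° lon, +7·0.0416667° lat → SW at lon -22.9167°, lat -68.7083°.
Cell spans 0.0833333° lon × 0.0416667° lat. Centre is SW corner plus half of each.
latitude 68.6875° S, longitude 22.8750° W.

68.6875° S, 22.8750° W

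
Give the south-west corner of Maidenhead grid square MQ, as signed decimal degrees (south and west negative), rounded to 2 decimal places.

Field M=12, Q=16: +12·20° lon, +16·10° lat → SW at lon 60°, lat 70°.
latitude 70.00, longitude 60.00.

70.00, 60.00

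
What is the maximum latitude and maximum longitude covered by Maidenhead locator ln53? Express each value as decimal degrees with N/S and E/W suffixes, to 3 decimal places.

44.000° N, 52.000° E

Field L=11, N=13: +11·20° lon, +13·10° lat → SW at lon 40°, lat 40°.
Square 5, 3: +5·2° lon, +3·1° lat → SW at lon 50°, lat 43°.
Cell spans 2° lon × 1° lat. NE corner is SW corner plus one full cell.
latitude 44.000° N, longitude 52.000° E.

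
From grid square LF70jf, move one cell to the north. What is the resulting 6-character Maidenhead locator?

Latitude subsquare f = 5; +1 → 6 = g.
The longitude characters are unchanged.

LF70jg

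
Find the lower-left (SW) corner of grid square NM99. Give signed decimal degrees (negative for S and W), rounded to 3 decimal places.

39.000, 98.000

Field N=13, M=12: +13·20° lon, +12·10° lat → SW at lon 80°, lat 30°.
Square 9, 9: +9·2° lon, +9·1° lat → SW at lon 98°, lat 39°.
latitude 39.000, longitude 98.000.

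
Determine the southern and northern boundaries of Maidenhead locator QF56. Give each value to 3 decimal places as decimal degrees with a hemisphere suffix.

34.000° S, 33.000° S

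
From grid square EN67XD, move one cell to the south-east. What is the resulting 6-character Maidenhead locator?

EN77ac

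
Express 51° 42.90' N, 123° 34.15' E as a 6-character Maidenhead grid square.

Offset from 180°W / 90°S: lon 303.5692°, lat 141.7150°.
Field: lon ⌊303.5692/20⌋ = 15 → P; lat ⌊141.7150/10⌋ = 14 → O.
Square: lon ⌊3.5692/2⌋ = 1; lat ⌊1.7150/1⌋ = 1.
Subsquare: lon ⌊1.5692/0.0833333⌋ = 18 → s; lat ⌊0.7150/0.0416667⌋ = 17 → r.

PO11sr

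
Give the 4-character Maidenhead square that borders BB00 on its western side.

AB90

Longitude square 0; −1 → -1, wraps to 9, carry into field.
Longitude field B = 1; −1 → 0 = A.
The latitude characters are unchanged.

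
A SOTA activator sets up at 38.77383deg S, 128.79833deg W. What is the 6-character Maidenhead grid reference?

Offset from 180°W / 90°S: lon 51.2017°, lat 51.2262°.
Field (20°×10°, letters A–R): 51.2017/20 → 2 → C, 51.2262/10 → 5 → F; chars CF.
Square (2°×1°, digits 0–9): 11.2017/2 → 5, 1.2262/1 → 1; chars 51.
Subsquare (5′×2.5′, letters a–x): 1.2017/0.0833333 → 14 → o, 0.2262/0.0416667 → 5 → f; chars of.

CF51of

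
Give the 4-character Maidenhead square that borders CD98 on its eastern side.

Longitude square 9; +1 → 10, wraps to 0, carry into field.
Longitude field C = 2; +1 → 3 = D.
The latitude characters are unchanged.

DD08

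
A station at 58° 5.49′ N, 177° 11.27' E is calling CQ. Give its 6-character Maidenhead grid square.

RO88oc

Add 180° to longitude and 90° to latitude: 357.1878, 148.0915.
Field: 357.1878/20 → 17 → R, 148.0915/10 → 14 → O; chars RO.
Square: 17.1878/2 → 8, 8.0915/1 → 8; chars 88.
Subsquare: 1.1878/0.0833333 → 14 → o, 0.0915/0.0416667 → 2 → c; chars oc.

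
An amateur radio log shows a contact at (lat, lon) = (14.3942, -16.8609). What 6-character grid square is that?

IK14nj

Shift to the Maidenhead origin (180°W, 90°S): lon 163.1391, lat 104.3942.
Field: lon ⌊163.1391/20⌋ = 8 → I; lat ⌊104.3942/10⌋ = 10 → K.
Square: lon ⌊3.1391/2⌋ = 1; lat ⌊4.3942/1⌋ = 4.
Subsquare: lon ⌊1.1391/0.0833333⌋ = 13 → n; lat ⌊0.3942/0.0416667⌋ = 9 → j.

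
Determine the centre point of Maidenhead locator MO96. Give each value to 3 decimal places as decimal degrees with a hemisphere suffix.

56.500° N, 79.000° E

Field M=12, O=14: +12·20° lon, +14·10° lat → SW at lon 60°, lat 50°.
Square 9, 6: +9·2° lon, +6·1° lat → SW at lon 78°, lat 56°.
Cell spans 2° lon × 1° lat. Centre is SW corner plus half of each.
latitude 56.500° N, longitude 79.000° E.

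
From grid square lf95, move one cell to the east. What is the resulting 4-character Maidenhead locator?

Longitude square 9; +1 → 10, wraps to 0, carry into field.
Longitude field L = 11; +1 → 12 = M.
The latitude characters are unchanged.

MF05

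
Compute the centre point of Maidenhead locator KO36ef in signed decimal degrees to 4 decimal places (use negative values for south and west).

56.2292, 26.3750

Field K=10, O=14: +10·20° lon, +14·10° lat → SW at lon 20°, lat 50°.
Square 3, 6: +3·2° lon, +6·1° lat → SW at lon 26°, lat 56°.
Subsquare e=4, f=5: +4·0.0833333° lon, +5·0.0416667° lat → SW at lon 26.3333°, lat 56.2083°.
Cell spans 0.0833333° lon × 0.0416667° lat. Centre is SW corner plus half of each.
latitude 56.2292, longitude 26.3750.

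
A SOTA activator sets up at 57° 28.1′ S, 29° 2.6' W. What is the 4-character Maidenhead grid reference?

Add 180° to longitude and 90° to latitude: 150.96, 32.53.
Field (20°×10°, letters A–R): 150.96/20 → 7 → H, 32.53/10 → 3 → D; chars HD.
Square (2°×1°, digits 0–9): 10.96/2 → 5, 2.53/1 → 2; chars 52.

HD52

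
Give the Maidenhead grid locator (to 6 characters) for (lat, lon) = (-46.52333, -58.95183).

GE03ml

Add 180° to longitude and 90° to latitude: 121.0482, 43.4767.
Field: lon ⌊121.0482/20⌋ = 6 → G; lat ⌊43.4767/10⌋ = 4 → E.
Square: lon ⌊1.0482/2⌋ = 0; lat ⌊3.4767/1⌋ = 3.
Subsquare: lon ⌊1.0482/0.0833333⌋ = 12 → m; lat ⌊0.4767/0.0416667⌋ = 11 → l.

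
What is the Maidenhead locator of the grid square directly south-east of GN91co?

GN91dn

Longitude subsquare c = 2; +1 → 3 = d.
Latitude subsquare o = 14; −1 → 13 = n.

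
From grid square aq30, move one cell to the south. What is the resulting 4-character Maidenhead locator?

AP39

Latitude square 0; −1 → -1, wraps to 9, carry into field.
Latitude field Q = 16; −1 → 15 = P.
The longitude characters are unchanged.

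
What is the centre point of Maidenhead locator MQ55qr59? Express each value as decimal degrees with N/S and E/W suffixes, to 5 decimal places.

Field M=12, Q=16: +12·20° lon, +16·10° lat → SW at lon 60°, lat 70°.
Square 5, 5: +5·2° lon, +5·1° lat → SW at lon 70°, lat 75°.
Subsquare q=16, r=17: +16·0.0833333° lon, +17·0.0416667° lat → SW at lon 71.3333°, lat 75.7083°.
Extended square 5, 9: +5·0.00833333° lon, +9·0.00416667° lat → SW at lon 71.375°, lat 75.7458°.
Cell spans 0.00833333° lon × 0.00416667° lat. Centre is SW corner plus half of each.
latitude 75.74792° N, longitude 71.37917° E.

75.74792° N, 71.37917° E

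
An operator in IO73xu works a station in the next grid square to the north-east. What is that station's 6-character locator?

IO83av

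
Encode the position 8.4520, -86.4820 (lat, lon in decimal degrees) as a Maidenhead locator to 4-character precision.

EJ68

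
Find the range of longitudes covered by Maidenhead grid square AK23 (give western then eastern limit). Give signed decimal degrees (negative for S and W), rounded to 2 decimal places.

-176.00, -174.00

Field A=0, K=10: +0·20° lon, +10·10° lat → SW at lon -180°, lat 10°.
Square 2, 3: +2·2° lon, +3·1° lat → SW at lon -176°, lat 13°.
Cell spans 2° lon × 1° lat.
west -176.00, east -174.00.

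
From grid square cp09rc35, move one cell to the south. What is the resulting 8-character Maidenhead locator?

CP09rc34

Latitude extended square 5; −1 → 4.
The longitude characters are unchanged.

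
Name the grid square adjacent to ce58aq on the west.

Longitude subsquare a = 0; −1 → -1, wraps to 23 = x, carry into square.
Longitude square 5; −1 → 4.
The latitude characters are unchanged.

CE48xq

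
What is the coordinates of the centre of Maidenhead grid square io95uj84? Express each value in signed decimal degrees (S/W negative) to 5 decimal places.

55.39375, -0.26250

Field I=8, O=14: +8·20° lon, +14·10° lat → SW at lon -20°, lat 50°.
Square 9, 5: +9·2° lon, +5·1° lat → SW at lon -2°, lat 55°.
Subsquare u=20, j=9: +20·0.0833333° lon, +9·0.0416667° lat → SW at lon -0.333333°, lat 55.375°.
Extended square 8, 4: +8·0.00833333° lon, +4·0.00416667° lat → SW at lon -0.266667°, lat 55.3917°.
Cell spans 0.00833333° lon × 0.00416667° lat. Centre is SW corner plus half of each.
latitude 55.39375, longitude -0.26250.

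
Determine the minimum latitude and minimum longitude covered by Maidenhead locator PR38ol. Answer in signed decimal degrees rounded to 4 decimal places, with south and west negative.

Field P=15, R=17: +15·20° lon, +17·10° lat → SW at lon 120°, lat 80°.
Square 3, 8: +3·2° lon, +8·1° lat → SW at lon 126°, lat 88°.
Subsquare o=14, l=11: +14·0.0833333° lon, +11·0.0416667° lat → SW at lon 127.167°, lat 88.4583°.
latitude 88.4583, longitude 127.1667.

88.4583, 127.1667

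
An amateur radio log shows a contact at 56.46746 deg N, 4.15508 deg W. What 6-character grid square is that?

Add 180° to longitude and 90° to latitude: 175.8449, 146.4675.
Field: lon ⌊175.8449/20⌋ = 8 → I; lat ⌊146.4675/10⌋ = 14 → O.
Square: lon ⌊15.8449/2⌋ = 7; lat ⌊6.4675/1⌋ = 6.
Subsquare: lon ⌊1.8449/0.0833333⌋ = 22 → w; lat ⌊0.4675/0.0416667⌋ = 11 → l.

IO76wl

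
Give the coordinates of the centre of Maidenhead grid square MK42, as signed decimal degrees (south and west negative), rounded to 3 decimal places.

Field M=12, K=10: +12·20° lon, +10·10° lat → SW at lon 60°, lat 10°.
Square 4, 2: +4·2° lon, +2·1° lat → SW at lon 68°, lat 12°.
Cell spans 2° lon × 1° lat. Centre is SW corner plus half of each.
latitude 12.500, longitude 69.000.

12.500, 69.000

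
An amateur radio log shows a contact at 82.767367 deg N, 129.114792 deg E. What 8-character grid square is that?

PR42ns34

Shift to the Maidenhead origin (180°W, 90°S): lon 309.11479, lat 172.76737.
Field (20°×10°, letters A–R): 309.11479/20 → 15 → P, 172.76737/10 → 17 → R; chars PR.
Square (2°×1°, digits 0–9): 9.11479/2 → 4, 2.76737/1 → 2; chars 42.
Subsquare (5′×2.5′, letters a–x): 1.11479/0.0833333 → 13 → n, 0.76737/0.0416667 → 18 → s; chars ns.
Extended square (30″×15″, digits 0–9): 0.03146/0.00833333 → 3, 0.01737/0.00416667 → 4; chars 34.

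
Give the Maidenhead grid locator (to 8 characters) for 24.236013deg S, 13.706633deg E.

Offset from 180°W / 90°S: lon 193.70663°, lat 65.76399°.
Field: 193.70663/20 → 9 → J, 65.76399/10 → 6 → G; chars JG.
Square: 13.70663/2 → 6, 5.76399/1 → 5; chars 65.
Subsquare: 1.70663/0.0833333 → 20 → u, 0.76399/0.0416667 → 18 → s; chars us.
Extended square: 0.03997/0.00833333 → 4, 0.01399/0.00416667 → 3; chars 43.

JG65us43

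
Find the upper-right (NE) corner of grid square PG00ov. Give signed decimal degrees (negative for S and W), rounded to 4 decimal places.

-29.0833, 121.2500

Field P=15, G=6: +15·20° lon, +6·10° lat → SW at lon 120°, lat -30°.
Square 0, 0: +0·2° lon, +0·1° lat → SW at lon 120°, lat -30°.
Subsquare o=14, v=21: +14·0.0833333° lon, +21·0.0416667° lat → SW at lon 121.167°, lat -29.125°.
Cell spans 0.0833333° lon × 0.0416667° lat. NE corner is SW corner plus one full cell.
latitude -29.0833, longitude 121.2500.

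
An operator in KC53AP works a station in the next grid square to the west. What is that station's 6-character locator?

Longitude subsquare a = 0; −1 → -1, wraps to 23 = x, carry into square.
Longitude square 5; −1 → 4.
The latitude characters are unchanged.

KC43xp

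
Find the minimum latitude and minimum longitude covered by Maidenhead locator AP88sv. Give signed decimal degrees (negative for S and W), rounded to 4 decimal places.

68.8750, -162.5000

Field A=0, P=15: +0·20° lon, +15·10° lat → SW at lon -180°, lat 60°.
Square 8, 8: +8·2° lon, +8·1° lat → SW at lon -164°, lat 68°.
Subsquare s=18, v=21: +18·0.0833333° lon, +21·0.0416667° lat → SW at lon -162.5°, lat 68.875°.
latitude 68.8750, longitude -162.5000.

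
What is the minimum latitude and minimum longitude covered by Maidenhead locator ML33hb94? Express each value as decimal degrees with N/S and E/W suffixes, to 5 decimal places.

23.05833° N, 66.65833° E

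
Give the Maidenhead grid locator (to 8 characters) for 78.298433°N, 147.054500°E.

Add 180° to longitude and 90° to latitude: 327.05450, 168.29843.
Field: 327.05450/20 → 16 → Q, 168.29843/10 → 16 → Q; chars QQ.
Square: 7.05450/2 → 3, 8.29843/1 → 8; chars 38.
Subsquare: 1.05450/0.0833333 → 12 → m, 0.29843/0.0416667 → 7 → h; chars mh.
Extended square: 0.05450/0.00833333 → 6, 0.00677/0.00416667 → 1; chars 61.

QQ38mh61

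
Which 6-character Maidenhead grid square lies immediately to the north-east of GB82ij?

Longitude subsquare i = 8; +1 → 9 = j.
Latitude subsquare j = 9; +1 → 10 = k.

GB82jk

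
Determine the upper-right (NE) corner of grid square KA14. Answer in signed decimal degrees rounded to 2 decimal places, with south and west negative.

-85.00, 24.00

Field K=10, A=0: +10·20° lon, +0·10° lat → SW at lon 20°, lat -90°.
Square 1, 4: +1·2° lon, +4·1° lat → SW at lon 22°, lat -86°.
Cell spans 2° lon × 1° lat. NE corner is SW corner plus one full cell.
latitude -85.00, longitude 24.00.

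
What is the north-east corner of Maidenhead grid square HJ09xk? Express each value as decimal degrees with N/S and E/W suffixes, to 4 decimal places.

9.4583° N, 38.0000° W

Field H=7, J=9: +7·20° lon, +9·10° lat → SW at lon -40°, lat 0°.
Square 0, 9: +0·2° lon, +9·1° lat → SW at lon -40°, lat 9°.
Subsquare x=23, k=10: +23·0.0833333° lon, +10·0.0416667° lat → SW at lon -38.0833°, lat 9.41667°.
Cell spans 0.0833333° lon × 0.0416667° lat. NE corner is SW corner plus one full cell.
latitude 9.4583° N, longitude 38.0000° W.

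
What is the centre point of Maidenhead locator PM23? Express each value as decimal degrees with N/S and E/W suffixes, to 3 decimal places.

33.500° N, 125.000° E

Field P=15, M=12: +15·20° lon, +12·10° lat → SW at lon 120°, lat 30°.
Square 2, 3: +2·2° lon, +3·1° lat → SW at lon 124°, lat 33°.
Cell spans 2° lon × 1° lat. Centre is SW corner plus half of each.
latitude 33.500° N, longitude 125.000° E.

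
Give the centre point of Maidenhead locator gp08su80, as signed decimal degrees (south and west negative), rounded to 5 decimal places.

68.83542, -58.42917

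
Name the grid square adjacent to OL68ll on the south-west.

Longitude subsquare l = 11; −1 → 10 = k.
Latitude subsquare l = 11; −1 → 10 = k.

OL68kk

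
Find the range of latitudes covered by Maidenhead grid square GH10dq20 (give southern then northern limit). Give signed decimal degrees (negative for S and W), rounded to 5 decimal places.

-19.33333, -19.32917

Field G=6, H=7: +6·20° lon, +7·10° lat → SW at lon -60°, lat -20°.
Square 1, 0: +1·2° lon, +0·1° lat → SW at lon -58°, lat -20°.
Subsquare d=3, q=16: +3·0.0833333° lon, +16·0.0416667° lat → SW at lon -57.75°, lat -19.3333°.
Extended square 2, 0: +2·0.00833333° lon, +0·0.00416667° lat → SW at lon -57.7333°, lat -19.3333°.
Cell spans 0.00833333° lon × 0.00416667° lat.
south -19.33333, north -19.32917.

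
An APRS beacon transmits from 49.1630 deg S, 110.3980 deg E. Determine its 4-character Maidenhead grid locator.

OE50

Offset from 180°W / 90°S: lon 290.40°, lat 40.84°.
Field: 290.40/20 → 14 → O, 40.84/10 → 4 → E; chars OE.
Square: 10.40/2 → 5, 0.84/1 → 0; chars 50.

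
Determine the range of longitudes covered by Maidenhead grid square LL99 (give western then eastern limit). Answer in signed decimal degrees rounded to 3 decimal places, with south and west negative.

58.000, 60.000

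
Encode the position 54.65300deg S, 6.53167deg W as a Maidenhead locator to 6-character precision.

ID65ri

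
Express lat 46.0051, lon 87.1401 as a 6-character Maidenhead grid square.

Offset from 180°W / 90°S: lon 267.1401°, lat 136.0051°.
Field (20°×10°, letters A–R): 267.1401/20 → 13 → N, 136.0051/10 → 13 → N; chars NN.
Square (2°×1°, digits 0–9): 7.1401/2 → 3, 6.0051/1 → 6; chars 36.
Subsquare (5′×2.5′, letters a–x): 1.1401/0.0833333 → 13 → n, 0.0051/0.0416667 → 0 → a; chars na.

NN36na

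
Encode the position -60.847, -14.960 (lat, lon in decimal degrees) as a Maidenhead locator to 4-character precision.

IC29

Shift to the Maidenhead origin (180°W, 90°S): lon 165.04, lat 29.15.
Field: lon ⌊165.04/20⌋ = 8 → I; lat ⌊29.15/10⌋ = 2 → C.
Square: lon ⌊5.04/2⌋ = 2; lat ⌊9.15/1⌋ = 9.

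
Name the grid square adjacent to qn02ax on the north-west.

PN93xa

Longitude subsquare a = 0; −1 → -1, wraps to 23 = x, carry into square.
Longitude square 0; −1 → -1, wraps to 9, carry into field.
Longitude field Q = 16; −1 → 15 = P.
Latitude subsquare x = 23; +1 → 24, wraps to 0 = a, carry into square.
Latitude square 2; +1 → 3.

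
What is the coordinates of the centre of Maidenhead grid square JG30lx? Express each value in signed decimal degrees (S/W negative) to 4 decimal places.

Field J=9, G=6: +9·20° lon, +6·10° lat → SW at lon 0°, lat -30°.
Square 3, 0: +3·2° lon, +0·1° lat → SW at lon 6°, lat -30°.
Subsquare l=11, x=23: +11·0.0833333° lon, +23·0.0416667° lat → SW at lon 6.91667°, lat -29.0417°.
Cell spans 0.0833333° lon × 0.0416667° lat. Centre is SW corner plus half of each.
latitude -29.0208, longitude 6.9583.

-29.0208, 6.9583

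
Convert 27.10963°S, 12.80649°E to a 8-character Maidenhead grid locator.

Shift to the Maidenhead origin (180°W, 90°S): lon 192.80649, lat 62.89037.
Field: 192.80649/20 → 9 → J, 62.89037/10 → 6 → G; chars JG.
Square: 12.80649/2 → 6, 2.89037/1 → 2; chars 62.
Subsquare: 0.80649/0.0833333 → 9 → j, 0.89037/0.0416667 → 21 → v; chars jv.
Extended square: 0.05649/0.00833333 → 6, 0.01537/0.00416667 → 3; chars 63.

JG62jv63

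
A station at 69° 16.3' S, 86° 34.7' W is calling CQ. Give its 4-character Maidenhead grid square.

EC60

Offset from 180°W / 90°S: lon 93.42°, lat 20.73°.
Field: lon ⌊93.42/20⌋ = 4 → E; lat ⌊20.73/10⌋ = 2 → C.
Square: lon ⌊13.42/2⌋ = 6; lat ⌊0.73/1⌋ = 0.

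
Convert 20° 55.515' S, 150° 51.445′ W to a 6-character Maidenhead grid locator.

Add 180° to longitude and 90° to latitude: 29.1426, 69.0747.
Field: lon ⌊29.1426/20⌋ = 1 → B; lat ⌊69.0747/10⌋ = 6 → G.
Square: lon ⌊9.1426/2⌋ = 4; lat ⌊9.0747/1⌋ = 9.
Subsquare: lon ⌊1.1426/0.0833333⌋ = 13 → n; lat ⌊0.0747/0.0416667⌋ = 1 → b.

BG49nb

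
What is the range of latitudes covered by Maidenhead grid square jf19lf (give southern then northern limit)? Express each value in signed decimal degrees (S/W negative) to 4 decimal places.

-30.7917, -30.7500

Field J=9, F=5: +9·20° lon, +5·10° lat → SW at lon 0°, lat -40°.
Square 1, 9: +1·2° lon, +9·1° lat → SW at lon 2°, lat -31°.
Subsquare l=11, f=5: +11·0.0833333° lon, +5·0.0416667° lat → SW at lon 2.91667°, lat -30.7917°.
Cell spans 0.0833333° lon × 0.0416667° lat.
south -30.7917, north -30.7500.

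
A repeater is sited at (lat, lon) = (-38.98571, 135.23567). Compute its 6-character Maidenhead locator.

PF71oa

Add 180° to longitude and 90° to latitude: 315.2357, 51.0143.
Field: lon ⌊315.2357/20⌋ = 15 → P; lat ⌊51.0143/10⌋ = 5 → F.
Square: lon ⌊15.2357/2⌋ = 7; lat ⌊1.0143/1⌋ = 1.
Subsquare: lon ⌊1.2357/0.0833333⌋ = 14 → o; lat ⌊0.0143/0.0416667⌋ = 0 → a.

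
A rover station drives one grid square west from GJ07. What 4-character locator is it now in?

FJ97

Longitude square 0; −1 → -1, wraps to 9, carry into field.
Longitude field G = 6; −1 → 5 = F.
The latitude characters are unchanged.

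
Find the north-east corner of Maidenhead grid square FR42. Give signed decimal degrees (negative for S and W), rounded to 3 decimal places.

83.000, -70.000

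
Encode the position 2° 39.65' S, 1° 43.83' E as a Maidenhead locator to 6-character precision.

Add 180° to longitude and 90° to latitude: 181.7305, 87.3392.
Field: lon ⌊181.7305/20⌋ = 9 → J; lat ⌊87.3392/10⌋ = 8 → I.
Square: lon ⌊1.7305/2⌋ = 0; lat ⌊7.3392/1⌋ = 7.
Subsquare: lon ⌊1.7305/0.0833333⌋ = 20 → u; lat ⌊0.3392/0.0416667⌋ = 8 → i.

JI07ui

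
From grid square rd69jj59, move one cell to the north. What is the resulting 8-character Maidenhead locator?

Latitude extended square 9; +1 → 10, wraps to 0, carry into subsquare.
Latitude subsquare j = 9; +1 → 10 = k.
The longitude characters are unchanged.

RD69jk50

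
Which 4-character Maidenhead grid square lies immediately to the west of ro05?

Longitude square 0; −1 → -1, wraps to 9, carry into field.
Longitude field R = 17; −1 → 16 = Q.
The latitude characters are unchanged.

QO95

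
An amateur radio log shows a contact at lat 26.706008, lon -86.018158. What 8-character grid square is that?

Shift to the Maidenhead origin (180°W, 90°S): lon 93.98184, lat 116.70601.
Field: lon ⌊93.98184/20⌋ = 4 → E; lat ⌊116.70601/10⌋ = 11 → L.
Square: lon ⌊13.98184/2⌋ = 6; lat ⌊6.70601/1⌋ = 6.
Subsquare: lon ⌊1.98184/0.0833333⌋ = 23 → x; lat ⌊0.70601/0.0416667⌋ = 16 → q.
Extended square: lon ⌊0.06518/0.00833333⌋ = 7; lat ⌊0.03934/0.00416667⌋ = 9.

EL66xq79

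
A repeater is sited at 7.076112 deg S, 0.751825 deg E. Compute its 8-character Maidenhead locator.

JI02jw01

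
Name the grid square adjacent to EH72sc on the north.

EH72sd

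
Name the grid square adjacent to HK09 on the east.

HK19

Longitude square 0; +1 → 1.
The latitude characters are unchanged.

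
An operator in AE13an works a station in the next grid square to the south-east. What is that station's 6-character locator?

AE13bm

Longitude subsquare a = 0; +1 → 1 = b.
Latitude subsquare n = 13; −1 → 12 = m.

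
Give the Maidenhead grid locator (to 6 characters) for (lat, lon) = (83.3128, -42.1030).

GR83wh

Add 180° to longitude and 90° to latitude: 137.8970, 173.3128.
Field: lon ⌊137.8970/20⌋ = 6 → G; lat ⌊173.3128/10⌋ = 17 → R.
Square: lon ⌊17.8970/2⌋ = 8; lat ⌊3.3128/1⌋ = 3.
Subsquare: lon ⌊1.8970/0.0833333⌋ = 22 → w; lat ⌊0.3128/0.0416667⌋ = 7 → h.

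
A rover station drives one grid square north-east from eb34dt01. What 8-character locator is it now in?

Longitude extended square 0; +1 → 1.
Latitude extended square 1; +1 → 2.

EB34dt12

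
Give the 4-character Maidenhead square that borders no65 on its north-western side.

Longitude square 6; −1 → 5.
Latitude square 5; +1 → 6.

NO56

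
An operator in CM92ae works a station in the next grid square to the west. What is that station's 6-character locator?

Longitude subsquare a = 0; −1 → -1, wraps to 23 = x, carry into square.
Longitude square 9; −1 → 8.
The latitude characters are unchanged.

CM82xe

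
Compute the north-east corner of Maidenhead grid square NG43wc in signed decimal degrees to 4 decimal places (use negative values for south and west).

Field N=13, G=6: +13·20° lon, +6·10° lat → SW at lon 80°, lat -30°.
Square 4, 3: +4·2° lon, +3·1° lat → SW at lon 88°, lat -27°.
Subsquare w=22, c=2: +22·0.0833333° lon, +2·0.0416667° lat → SW at lon 89.8333°, lat -26.9167°.
Cell spans 0.0833333° lon × 0.0416667° lat. NE corner is SW corner plus one full cell.
latitude -26.8750, longitude 89.9167.

-26.8750, 89.9167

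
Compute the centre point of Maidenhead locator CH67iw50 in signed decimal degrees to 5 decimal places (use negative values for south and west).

Field C=2, H=7: +2·20° lon, +7·10° lat → SW at lon -140°, lat -20°.
Square 6, 7: +6·2° lon, +7·1° lat → SW at lon -128°, lat -13°.
Subsquare i=8, w=22: +8·0.0833333° lon, +22·0.0416667° lat → SW at lon -127.333°, lat -12.0833°.
Extended square 5, 0: +5·0.00833333° lon, +0·0.00416667° lat → SW at lon -127.292°, lat -12.0833°.
Cell spans 0.00833333° lon × 0.00416667° lat. Centre is SW corner plus half of each.
latitude -12.08125, longitude -127.28750.

-12.08125, -127.28750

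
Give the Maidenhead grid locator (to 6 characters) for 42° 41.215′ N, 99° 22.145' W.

EN02hq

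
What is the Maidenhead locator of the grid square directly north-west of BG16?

Longitude square 1; −1 → 0.
Latitude square 6; +1 → 7.

BG07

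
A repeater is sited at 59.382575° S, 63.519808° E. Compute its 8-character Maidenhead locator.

MD10so28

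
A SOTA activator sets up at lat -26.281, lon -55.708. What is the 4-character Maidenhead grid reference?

GG23

Add 180° to longitude and 90° to latitude: 124.29, 63.72.
Field: lon ⌊124.29/20⌋ = 6 → G; lat ⌊63.72/10⌋ = 6 → G.
Square: lon ⌊4.29/2⌋ = 2; lat ⌊3.72/1⌋ = 3.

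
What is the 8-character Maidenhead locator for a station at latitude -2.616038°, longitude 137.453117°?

PI87rj42

Offset from 180°W / 90°S: lon 317.45312°, lat 87.38396°.
Field: 317.45312/20 → 15 → P, 87.38396/10 → 8 → I; chars PI.
Square: 17.45312/2 → 8, 7.38396/1 → 7; chars 87.
Subsquare: 1.45312/0.0833333 → 17 → r, 0.38396/0.0416667 → 9 → j; chars rj.
Extended square: 0.03645/0.00833333 → 4, 0.00896/0.00416667 → 2; chars 42.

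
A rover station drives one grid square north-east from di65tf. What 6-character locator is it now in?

Longitude subsquare t = 19; +1 → 20 = u.
Latitude subsquare f = 5; +1 → 6 = g.

DI65ug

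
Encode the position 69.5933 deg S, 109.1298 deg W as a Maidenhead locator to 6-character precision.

DC50kj

Add 180° to longitude and 90° to latitude: 70.8702, 20.4067.
Field: lon ⌊70.8702/20⌋ = 3 → D; lat ⌊20.4067/10⌋ = 2 → C.
Square: lon ⌊10.8702/2⌋ = 5; lat ⌊0.4067/1⌋ = 0.
Subsquare: lon ⌊0.8702/0.0833333⌋ = 10 → k; lat ⌊0.4067/0.0416667⌋ = 9 → j.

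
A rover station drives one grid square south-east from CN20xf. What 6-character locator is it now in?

CN30ae

Longitude subsquare x = 23; +1 → 24, wraps to 0 = a, carry into square.
Longitude square 2; +1 → 3.
Latitude subsquare f = 5; −1 → 4 = e.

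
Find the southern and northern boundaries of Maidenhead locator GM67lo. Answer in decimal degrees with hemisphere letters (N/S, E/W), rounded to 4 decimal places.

37.5833° N, 37.6250° N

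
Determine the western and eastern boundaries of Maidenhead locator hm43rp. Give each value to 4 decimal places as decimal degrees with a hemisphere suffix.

30.5833° W, 30.5000° W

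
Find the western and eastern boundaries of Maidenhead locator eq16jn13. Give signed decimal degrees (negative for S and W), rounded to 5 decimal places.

Field E=4, Q=16: +4·20° lon, +16·10° lat → SW at lon -100°, lat 70°.
Square 1, 6: +1·2° lon, +6·1° lat → SW at lon -98°, lat 76°.
Subsquare j=9, n=13: +9·0.0833333° lon, +13·0.0416667° lat → SW at lon -97.25°, lat 76.5417°.
Extended square 1, 3: +1·0.00833333° lon, +3·0.00416667° lat → SW at lon -97.2417°, lat 76.5542°.
Cell spans 0.00833333° lon × 0.00416667° lat.
west -97.24167, east -97.23333.

-97.24167, -97.23333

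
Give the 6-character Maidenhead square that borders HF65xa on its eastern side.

Longitude subsquare x = 23; +1 → 24, wraps to 0 = a, carry into square.
Longitude square 6; +1 → 7.
The latitude characters are unchanged.

HF75aa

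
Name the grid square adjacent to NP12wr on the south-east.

NP12xq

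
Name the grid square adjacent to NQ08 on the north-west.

Longitude square 0; −1 → -1, wraps to 9, carry into field.
Longitude field N = 13; −1 → 12 = M.
Latitude square 8; +1 → 9.

MQ99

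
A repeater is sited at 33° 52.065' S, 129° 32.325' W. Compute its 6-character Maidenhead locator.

CF56fd

Add 180° to longitude and 90° to latitude: 50.4613, 56.1322.
Field: 50.4613/20 → 2 → C, 56.1322/10 → 5 → F; chars CF.
Square: 10.4613/2 → 5, 6.1322/1 → 6; chars 56.
Subsquare: 0.4613/0.0833333 → 5 → f, 0.1322/0.0416667 → 3 → d; chars fd.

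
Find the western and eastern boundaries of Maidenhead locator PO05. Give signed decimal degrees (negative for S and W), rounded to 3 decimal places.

120.000, 122.000

Field P=15, O=14: +15·20° lon, +14·10° lat → SW at lon 120°, lat 50°.
Square 0, 5: +0·2° lon, +5·1° lat → SW at lon 120°, lat 55°.
Cell spans 2° lon × 1° lat.
west 120.000, east 122.000.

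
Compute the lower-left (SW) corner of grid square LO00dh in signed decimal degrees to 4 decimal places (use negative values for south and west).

Field L=11, O=14: +11·20° lon, +14·10° lat → SW at lon 40°, lat 50°.
Square 0, 0: +0·2° lon, +0·1° lat → SW at lon 40°, lat 50°.
Subsquare d=3, h=7: +3·0.0833333° lon, +7·0.0416667° lat → SW at lon 40.25°, lat 50.2917°.
latitude 50.2917, longitude 40.2500.

50.2917, 40.2500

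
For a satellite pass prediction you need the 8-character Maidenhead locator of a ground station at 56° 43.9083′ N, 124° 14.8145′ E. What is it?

PO26cr95

Shift to the Maidenhead origin (180°W, 90°S): lon 304.24691, lat 146.73181.
Field (20°×10°, letters A–R): 304.24691/20 → 15 → P, 146.73181/10 → 14 → O; chars PO.
Square (2°×1°, digits 0–9): 4.24691/2 → 2, 6.73181/1 → 6; chars 26.
Subsquare (5′×2.5′, letters a–x): 0.24691/0.0833333 → 2 → c, 0.73181/0.0416667 → 17 → r; chars cr.
Extended square (30″×15″, digits 0–9): 0.08024/0.00833333 → 9, 0.02347/0.00416667 → 5; chars 95.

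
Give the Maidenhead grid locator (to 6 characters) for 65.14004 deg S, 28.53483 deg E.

KC44gu

Add 180° to longitude and 90° to latitude: 208.5348, 24.8600.
Field: 208.5348/20 → 10 → K, 24.8600/10 → 2 → C; chars KC.
Square: 8.5348/2 → 4, 4.8600/1 → 4; chars 44.
Subsquare: 0.5348/0.0833333 → 6 → g, 0.8600/0.0416667 → 20 → u; chars gu.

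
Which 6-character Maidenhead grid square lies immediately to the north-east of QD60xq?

Longitude subsquare x = 23; +1 → 24, wraps to 0 = a, carry into square.
Longitude square 6; +1 → 7.
Latitude subsquare q = 16; +1 → 17 = r.

QD70ar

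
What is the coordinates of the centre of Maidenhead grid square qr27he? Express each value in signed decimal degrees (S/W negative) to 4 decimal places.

Field Q=16, R=17: +16·20° lon, +17·10° lat → SW at lon 140°, lat 80°.
Square 2, 7: +2·2° lon, +7·1° lat → SW at lon 144°, lat 87°.
Subsquare h=7, e=4: +7·0.0833333° lon, +4·0.0416667° lat → SW at lon 144.583°, lat 87.1667°.
Cell spans 0.0833333° lon × 0.0416667° lat. Centre is SW corner plus half of each.
latitude 87.1875, longitude 144.6250.

87.1875, 144.6250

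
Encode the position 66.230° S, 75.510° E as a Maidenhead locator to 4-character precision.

MC73

Offset from 180°W / 90°S: lon 255.51°, lat 23.77°.
Field: lon ⌊255.51/20⌋ = 12 → M; lat ⌊23.77/10⌋ = 2 → C.
Square: lon ⌊15.51/2⌋ = 7; lat ⌊3.77/1⌋ = 3.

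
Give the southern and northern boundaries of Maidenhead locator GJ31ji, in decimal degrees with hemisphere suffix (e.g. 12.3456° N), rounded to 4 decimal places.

1.3333° N, 1.3750° N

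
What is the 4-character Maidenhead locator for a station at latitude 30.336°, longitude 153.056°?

QM60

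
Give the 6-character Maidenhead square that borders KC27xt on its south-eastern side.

Longitude subsquare x = 23; +1 → 24, wraps to 0 = a, carry into square.
Longitude square 2; +1 → 3.
Latitude subsquare t = 19; −1 → 18 = s.

KC37as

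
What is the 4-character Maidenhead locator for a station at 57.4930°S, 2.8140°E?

JD12

Add 180° to longitude and 90° to latitude: 182.81, 32.51.
Field: 182.81/20 → 9 → J, 32.51/10 → 3 → D; chars JD.
Square: 2.81/2 → 1, 2.51/1 → 2; chars 12.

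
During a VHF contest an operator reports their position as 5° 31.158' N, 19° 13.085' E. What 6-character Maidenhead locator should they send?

JJ95om

Shift to the Maidenhead origin (180°W, 90°S): lon 199.2181, lat 95.5193.
Field: lon ⌊199.2181/20⌋ = 9 → J; lat ⌊95.5193/10⌋ = 9 → J.
Square: lon ⌊19.2181/2⌋ = 9; lat ⌊5.5193/1⌋ = 5.
Subsquare: lon ⌊1.2181/0.0833333⌋ = 14 → o; lat ⌊0.5193/0.0416667⌋ = 12 → m.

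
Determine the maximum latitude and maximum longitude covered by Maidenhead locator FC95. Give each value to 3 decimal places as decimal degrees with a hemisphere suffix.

64.000° S, 60.000° W

Field F=5, C=2: +5·20° lon, +2·10° lat → SW at lon -80°, lat -70°.
Square 9, 5: +9·2° lon, +5·1° lat → SW at lon -62°, lat -65°.
Cell spans 2° lon × 1° lat. NE corner is SW corner plus one full cell.
latitude 64.000° S, longitude 60.000° W.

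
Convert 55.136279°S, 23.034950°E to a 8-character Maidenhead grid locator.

KD14mu47

Offset from 180°W / 90°S: lon 203.03495°, lat 34.86372°.
Field: 203.03495/20 → 10 → K, 34.86372/10 → 3 → D; chars KD.
Square: 3.03495/2 → 1, 4.86372/1 → 4; chars 14.
Subsquare: 1.03495/0.0833333 → 12 → m, 0.86372/0.0416667 → 20 → u; chars mu.
Extended square: 0.03495/0.00833333 → 4, 0.03039/0.00416667 → 7; chars 47.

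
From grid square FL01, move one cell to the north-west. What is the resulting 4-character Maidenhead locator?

Longitude square 0; −1 → -1, wraps to 9, carry into field.
Longitude field F = 5; −1 → 4 = E.
Latitude square 1; +1 → 2.

EL92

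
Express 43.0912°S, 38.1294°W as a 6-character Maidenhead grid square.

HE06wv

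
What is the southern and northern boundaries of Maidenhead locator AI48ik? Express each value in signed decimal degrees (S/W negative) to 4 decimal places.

Field A=0, I=8: +0·20° lon, +8·10° lat → SW at lon -180°, lat -10°.
Square 4, 8: +4·2° lon, +8·1° lat → SW at lon -172°, lat -2°.
Subsquare i=8, k=10: +8·0.0833333° lon, +10·0.0416667° lat → SW at lon -171.333°, lat -1.58333°.
Cell spans 0.0833333° lon × 0.0416667° lat.
south -1.5833, north -1.5417.

-1.5833, -1.5417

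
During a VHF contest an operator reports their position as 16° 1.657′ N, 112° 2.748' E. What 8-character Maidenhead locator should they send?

Add 180° to longitude and 90° to latitude: 292.04580, 106.02762.
Field (20°×10°, letters A–R): lon ⌊292.04580/20⌋ = 14 → O; lat ⌊106.02762/10⌋ = 10 → K.
Square (2°×1°, digits 0–9): lon ⌊12.04580/2⌋ = 6; lat ⌊6.02762/1⌋ = 6.
Subsquare (5′×2.5′, letters a–x): lon ⌊0.04580/0.0833333⌋ = 0 → a; lat ⌊0.02762/0.0416667⌋ = 0 → a.
Extended square (30″×15″, digits 0–9): lon ⌊0.04580/0.00833333⌋ = 5; lat ⌊0.02762/0.00416667⌋ = 6.

OK66aa56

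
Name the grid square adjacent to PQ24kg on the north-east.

PQ24lh

Longitude subsquare k = 10; +1 → 11 = l.
Latitude subsquare g = 6; +1 → 7 = h.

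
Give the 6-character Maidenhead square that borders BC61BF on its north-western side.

BC61ag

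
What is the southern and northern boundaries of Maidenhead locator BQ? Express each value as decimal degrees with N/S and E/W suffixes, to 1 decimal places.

Field B=1, Q=16: +1·20° lon, +16·10° lat → SW at lon -160°, lat 70°.
Cell spans 20° lon × 10° lat.
south 70.0° N, north 80.0° N.

70.0° N, 80.0° N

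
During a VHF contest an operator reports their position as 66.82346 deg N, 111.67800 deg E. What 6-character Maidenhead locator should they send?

Add 180° to longitude and 90° to latitude: 291.6780, 156.8235.
Field: lon ⌊291.6780/20⌋ = 14 → O; lat ⌊156.8235/10⌋ = 15 → P.
Square: lon ⌊11.6780/2⌋ = 5; lat ⌊6.8235/1⌋ = 6.
Subsquare: lon ⌊1.6780/0.0833333⌋ = 20 → u; lat ⌊0.8235/0.0416667⌋ = 19 → t.

OP56ut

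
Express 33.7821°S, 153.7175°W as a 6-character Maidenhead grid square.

BF36df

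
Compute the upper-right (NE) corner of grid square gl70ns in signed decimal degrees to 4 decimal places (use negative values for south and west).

20.7917, -44.8333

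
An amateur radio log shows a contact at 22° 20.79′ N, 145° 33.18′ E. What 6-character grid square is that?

QL22si

Offset from 180°W / 90°S: lon 325.5530°, lat 112.3465°.
Field (20°×10°, letters A–R): 325.5530/20 → 16 → Q, 112.3465/10 → 11 → L; chars QL.
Square (2°×1°, digits 0–9): 5.5530/2 → 2, 2.3465/1 → 2; chars 22.
Subsquare (5′×2.5′, letters a–x): 1.5530/0.0833333 → 18 → s, 0.3465/0.0416667 → 8 → i; chars si.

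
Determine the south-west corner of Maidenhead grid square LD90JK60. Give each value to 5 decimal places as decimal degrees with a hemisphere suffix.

Field L=11, D=3: +11·20° lon, +3·10° lat → SW at lon 40°, lat -60°.
Square 9, 0: +9·2° lon, +0·1° lat → SW at lon 58°, lat -60°.
Subsquare j=9, k=10: +9·0.0833333° lon, +10·0.0416667° lat → SW at lon 58.75°, lat -59.5833°.
Extended square 6, 0: +6·0.00833333° lon, +0·0.00416667° lat → SW at lon 58.8°, lat -59.5833°.
latitude 59.58333° S, longitude 58.80000° E.

59.58333° S, 58.80000° E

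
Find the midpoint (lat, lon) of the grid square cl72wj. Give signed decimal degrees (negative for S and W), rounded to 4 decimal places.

22.3958, -124.1250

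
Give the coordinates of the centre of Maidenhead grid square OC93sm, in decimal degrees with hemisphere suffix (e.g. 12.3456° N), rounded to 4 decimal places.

66.4792° S, 119.5417° E

Field O=14, C=2: +14·20° lon, +2·10° lat → SW at lon 100°, lat -70°.
Square 9, 3: +9·2° lon, +3·1° lat → SW at lon 118°, lat -67°.
Subsquare s=18, m=12: +18·0.0833333° lon, +12·0.0416667° lat → SW at lon 119.5°, lat -66.5°.
Cell spans 0.0833333° lon × 0.0416667° lat. Centre is SW corner plus half of each.
latitude 66.4792° S, longitude 119.5417° E.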